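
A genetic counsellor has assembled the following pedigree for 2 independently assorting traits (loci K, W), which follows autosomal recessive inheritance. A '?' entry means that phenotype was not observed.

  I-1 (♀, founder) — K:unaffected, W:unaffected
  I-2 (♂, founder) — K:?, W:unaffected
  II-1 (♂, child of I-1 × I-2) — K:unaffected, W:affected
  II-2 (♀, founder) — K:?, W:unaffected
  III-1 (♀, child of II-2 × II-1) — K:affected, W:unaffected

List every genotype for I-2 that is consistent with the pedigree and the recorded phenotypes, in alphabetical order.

I-2 ∈ {KK Ww, Kk Ww, kk Ww}

K/I-1 un ·: KK|Kk
K/I-2 ? ·: KK|Kk|kk
K/II-1 un I-1×I-2: Kk
K/II-2 ? ·: Kk|kk
K/III-1 aff II-2×II-1: kk
⇒ K over [I-1,I-2,II-1,II-2,III-1]: 10 consistent
W/I-1 un ·: Ww
W/I-2 un ·: Ww
W/II-1 aff I-1×I-2: ww
W/II-2 un ·: WW|Ww
W/III-1 un II-2×II-1: Ww
⇒ W over [I-1,I-2,II-1,II-2,III-1]: 2 consistent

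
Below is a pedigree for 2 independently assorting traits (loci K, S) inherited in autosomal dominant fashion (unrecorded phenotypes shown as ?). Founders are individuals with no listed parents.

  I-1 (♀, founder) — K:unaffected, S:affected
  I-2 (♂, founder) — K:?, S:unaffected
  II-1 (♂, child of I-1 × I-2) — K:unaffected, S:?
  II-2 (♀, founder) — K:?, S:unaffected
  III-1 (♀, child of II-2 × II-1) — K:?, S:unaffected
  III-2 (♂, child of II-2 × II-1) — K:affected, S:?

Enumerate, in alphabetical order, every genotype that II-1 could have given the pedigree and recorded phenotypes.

K/I-1 un ·: kk
K/I-2 ? ·: kk|Kk
K/II-1 un I-1×I-2: kk
K/II-2 ? ·: Kk|KK
K/III-1 ? II-2×II-1: kk|Kk
K/III-2 aff II-2×II-1: Kk
⇒ K over [I-1,I-2,II-1,II-2,III-1,III-2]: 6 consistent
S/I-1 aff ·: Ss|SS
S/I-2 un ·: ss
S/II-1 ? I-1×I-2: ss|Ss
S/II-2 un ·: ss
S/III-1 un II-2×II-1: ss
S/III-2 ? II-2×II-1: ss|Ss
⇒ S over [I-1,I-2,II-1,II-2,III-1,III-2]: 5 consistent

II-1 ∈ {kk Ss, kk ss}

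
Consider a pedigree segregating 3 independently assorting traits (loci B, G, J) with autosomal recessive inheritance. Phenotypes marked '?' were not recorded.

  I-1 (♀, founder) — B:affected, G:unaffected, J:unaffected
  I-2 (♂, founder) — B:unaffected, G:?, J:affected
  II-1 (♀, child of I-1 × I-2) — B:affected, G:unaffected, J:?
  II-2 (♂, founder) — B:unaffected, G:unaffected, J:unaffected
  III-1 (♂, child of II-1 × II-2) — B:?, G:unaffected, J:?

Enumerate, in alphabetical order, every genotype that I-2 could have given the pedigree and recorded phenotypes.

B/I-1 aff ·: bb
B/I-2 un ·: Bb
B/II-1 aff I-1×I-2: bb
B/II-2 un ·: BB|Bb
B/III-1 ? II-1×II-2: Bb|bb
⇒ B over [I-1,I-2,II-1,II-2,III-1]: 3 consistent
G/I-1 un ·: GG|Gg
G/I-2 ? ·: GG|Gg|gg
G/II-1 un I-1×I-2: GG|Gg
G/II-2 un ·: GG|Gg
G/III-1 un II-1×II-2: GG|Gg
⇒ G over [I-1,I-2,II-1,II-2,III-1]: 32 consistent
J/I-1 un ·: JJ|Jj
J/I-2 aff ·: jj
J/II-1 ? I-1×I-2: Jj|jj
J/II-2 un ·: JJ|Jj
J/III-1 ? II-1×II-2: JJ|Jj|jj
⇒ J over [I-1,I-2,II-1,II-2,III-1]: 13 consistent

I-2 ∈ {Bb GG jj, Bb Gg jj, Bb gg jj}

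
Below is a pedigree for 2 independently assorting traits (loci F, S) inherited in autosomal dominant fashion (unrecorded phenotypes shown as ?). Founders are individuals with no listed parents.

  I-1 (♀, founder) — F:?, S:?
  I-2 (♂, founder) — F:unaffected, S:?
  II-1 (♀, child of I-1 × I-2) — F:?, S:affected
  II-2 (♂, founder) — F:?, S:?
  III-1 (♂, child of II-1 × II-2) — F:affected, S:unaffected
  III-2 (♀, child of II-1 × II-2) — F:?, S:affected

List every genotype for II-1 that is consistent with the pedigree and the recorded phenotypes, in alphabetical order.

II-1 ∈ {Ff Ss, ff Ss}

F/I-1 ? ·: ff|Ff|FF
F/I-2 un ·: ff
F/II-1 ? I-1×I-2: ff|Ff
F/II-2 ? ·: ff|Ff|FF
F/III-1 aff II-1×II-2: Ff|FF
F/III-2 ? II-1×II-2: ff|Ff|FF
⇒ F over [I-1,I-2,II-1,II-2,III-1,III-2]: 30 consistent
S/I-1 ? ·: ss|Ss|SS
S/I-2 ? ·: ss|Ss|SS
S/II-1 aff I-1×I-2: Ss
S/II-2 ? ·: ss|Ss
S/III-1 un II-1×II-2: ss
S/III-2 aff II-1×II-2: Ss|SS
⇒ S over [I-1,I-2,II-1,II-2,III-1,III-2]: 21 consistent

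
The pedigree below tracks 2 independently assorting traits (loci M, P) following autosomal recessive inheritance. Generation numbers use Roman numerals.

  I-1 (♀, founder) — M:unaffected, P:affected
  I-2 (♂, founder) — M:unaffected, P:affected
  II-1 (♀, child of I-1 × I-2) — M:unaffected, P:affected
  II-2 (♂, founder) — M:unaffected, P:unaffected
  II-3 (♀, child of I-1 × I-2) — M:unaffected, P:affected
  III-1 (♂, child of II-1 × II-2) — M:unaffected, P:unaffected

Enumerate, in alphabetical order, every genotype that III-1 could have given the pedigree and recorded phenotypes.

M/I-1 un ·: MM|Mm
M/I-2 un ·: MM|Mm
M/II-1 un I-1×I-2: MM|Mm
M/II-2 un ·: MM|Mm
M/II-3 un I-1×I-2: MM|Mm
M/III-1 un II-1×II-2: MM|Mm
⇒ M over [I-1,I-2,II-1,II-2,II-3,III-1]: 45 consistent
P/I-1 aff ·: pp
P/I-2 aff ·: pp
P/II-1 aff I-1×I-2: pp
P/II-2 un ·: PP|Pp
P/II-3 aff I-1×I-2: pp
P/III-1 un II-1×II-2: Pp
⇒ P over [I-1,I-2,II-1,II-2,II-3,III-1]: 2 consistent

III-1 ∈ {MM Pp, Mm Pp}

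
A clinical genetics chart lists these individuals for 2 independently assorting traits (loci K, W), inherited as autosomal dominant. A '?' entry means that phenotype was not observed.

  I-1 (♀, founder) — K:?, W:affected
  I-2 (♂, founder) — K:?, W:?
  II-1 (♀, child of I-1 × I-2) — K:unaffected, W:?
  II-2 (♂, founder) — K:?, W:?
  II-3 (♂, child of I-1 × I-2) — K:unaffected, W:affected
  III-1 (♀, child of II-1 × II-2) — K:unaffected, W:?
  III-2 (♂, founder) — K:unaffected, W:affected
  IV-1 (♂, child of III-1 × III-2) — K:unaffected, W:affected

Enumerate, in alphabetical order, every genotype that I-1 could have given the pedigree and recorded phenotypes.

K/I-1 ? ·: kk|Kk
K/I-2 ? ·: kk|Kk
K/II-1 un I-1×I-2: kk
K/II-2 ? ·: kk|Kk
K/II-3 un I-1×I-2: kk
K/III-1 un II-1×II-2: kk
K/III-2 un ·: kk
K/IV-1 un III-1×III-2: kk
⇒ K over [I-1,I-2,II-1,II-2,II-3,III-1,III-2,IV-1]: 8 consistent
W/I-1 aff ·: Ww|WW
W/I-2 ? ·: ww|Ww|WW
W/II-1 ? I-1×I-2: ww|Ww|WW
W/II-2 ? ·: ww|Ww|WW
W/II-3 aff I-1×I-2: Ww|WW
W/III-1 ? II-1×II-2: ww|Ww|WW
W/III-2 aff ·: Ww|WW
W/IV-1 aff III-1×III-2: Ww|WW
⇒ W over [I-1,I-2,II-1,II-2,II-3,III-1,III-2,IV-1]: 310 consistent

I-1 ∈ {Kk WW, Kk Ww, kk WW, kk Ww}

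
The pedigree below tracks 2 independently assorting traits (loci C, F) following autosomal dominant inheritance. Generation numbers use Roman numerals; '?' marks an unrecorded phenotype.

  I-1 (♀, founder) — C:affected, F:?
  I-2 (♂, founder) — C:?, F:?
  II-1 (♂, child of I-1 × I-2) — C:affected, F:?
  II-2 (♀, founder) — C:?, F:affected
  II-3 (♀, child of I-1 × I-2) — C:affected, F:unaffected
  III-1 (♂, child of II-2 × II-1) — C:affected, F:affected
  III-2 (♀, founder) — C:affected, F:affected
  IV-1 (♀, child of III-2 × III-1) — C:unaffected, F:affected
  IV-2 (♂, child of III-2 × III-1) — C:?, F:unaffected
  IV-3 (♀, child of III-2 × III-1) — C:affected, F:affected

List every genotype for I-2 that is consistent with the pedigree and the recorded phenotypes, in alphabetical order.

I-2 ∈ {CC Ff, CC ff, Cc Ff, Cc ff, cc Ff, cc ff}

C/I-1 aff ·: Cc|CC
C/I-2 ? ·: cc|Cc|CC
C/II-1 aff I-1×I-2: Cc|CC
C/II-2 ? ·: cc|Cc|CC
C/II-3 aff I-1×I-2: Cc|CC
C/III-1 aff II-2×II-1: Cc
C/III-2 aff ·: Cc
C/IV-1 un III-2×III-1: cc
C/IV-2 ? III-2×III-1: cc|Cc|CC
C/IV-3 aff III-2×III-1: Cc|CC
⇒ C over [I-1,I-2,II-1,II-2,II-3,III-1,III-2,IV-1,IV-2,IV-3]: 228 consistent
F/I-1 ? ·: ff|Ff
F/I-2 ? ·: ff|Ff
F/II-1 ? I-1×I-2: ff|Ff|FF
F/II-2 aff ·: Ff|FF
F/II-3 un I-1×I-2: ff
F/III-1 aff II-2×II-1: Ff
F/III-2 aff ·: Ff
F/IV-1 aff III-2×III-1: Ff|FF
F/IV-2 un III-2×III-1: ff
F/IV-3 aff III-2×III-1: Ff|FF
⇒ F over [I-1,I-2,II-1,II-2,II-3,III-1,III-2,IV-1,IV-2,IV-3]: 60 consistent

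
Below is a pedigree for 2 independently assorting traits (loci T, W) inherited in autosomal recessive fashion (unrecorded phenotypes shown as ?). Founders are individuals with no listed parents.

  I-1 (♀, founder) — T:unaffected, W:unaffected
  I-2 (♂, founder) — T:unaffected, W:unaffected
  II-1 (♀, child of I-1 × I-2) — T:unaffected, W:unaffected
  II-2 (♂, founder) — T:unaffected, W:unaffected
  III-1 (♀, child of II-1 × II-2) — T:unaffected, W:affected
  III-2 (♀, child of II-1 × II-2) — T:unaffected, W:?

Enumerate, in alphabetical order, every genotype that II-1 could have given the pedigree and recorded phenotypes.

II-1 ∈ {TT Ww, Tt Ww}

T/I-1 un ·: TT|Tt
T/I-2 un ·: TT|Tt
T/II-1 un I-1×I-2: TT|Tt
T/II-2 un ·: TT|Tt
T/III-1 un II-1×II-2: TT|Tt
T/III-2 un II-1×II-2: TT|Tt
⇒ T over [I-1,I-2,II-1,II-2,III-1,III-2]: 44 consistent
W/I-1 un ·: WW|Ww
W/I-2 un ·: WW|Ww
W/II-1 un I-1×I-2: Ww
W/II-2 un ·: Ww
W/III-1 aff II-1×II-2: ww
W/III-2 ? II-1×II-2: WW|Ww|ww
⇒ W over [I-1,I-2,II-1,II-2,III-1,III-2]: 9 consistent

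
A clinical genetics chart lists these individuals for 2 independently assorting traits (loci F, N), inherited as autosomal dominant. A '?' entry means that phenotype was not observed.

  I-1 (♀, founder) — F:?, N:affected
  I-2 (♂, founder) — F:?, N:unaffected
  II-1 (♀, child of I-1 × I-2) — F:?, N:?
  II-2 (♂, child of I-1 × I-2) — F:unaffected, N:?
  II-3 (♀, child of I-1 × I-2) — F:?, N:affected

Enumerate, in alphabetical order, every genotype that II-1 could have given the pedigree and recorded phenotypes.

F/I-1 ? ·: ff|Ff
F/I-2 ? ·: ff|Ff
F/II-1 ? I-1×I-2: ff|Ff|FF
F/II-2 un I-1×I-2: ff
F/II-3 ? I-1×I-2: ff|Ff|FF
⇒ F over [I-1,I-2,II-1,II-2,II-3]: 18 consistent
N/I-1 aff ·: Nn|NN
N/I-2 un ·: nn
N/II-1 ? I-1×I-2: nn|Nn
N/II-2 ? I-1×I-2: nn|Nn
N/II-3 aff I-1×I-2: Nn
⇒ N over [I-1,I-2,II-1,II-2,II-3]: 5 consistent

II-1 ∈ {FF Nn, FF nn, Ff Nn, Ff nn, ff Nn, ff nn}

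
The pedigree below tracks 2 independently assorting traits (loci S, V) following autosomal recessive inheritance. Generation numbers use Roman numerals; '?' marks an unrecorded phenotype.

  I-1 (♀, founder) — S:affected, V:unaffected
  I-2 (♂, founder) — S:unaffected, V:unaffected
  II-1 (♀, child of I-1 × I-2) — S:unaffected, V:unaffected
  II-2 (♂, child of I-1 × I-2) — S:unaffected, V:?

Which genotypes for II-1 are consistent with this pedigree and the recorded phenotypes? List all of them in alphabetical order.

S/I-1 aff ·: ss
S/I-2 un ·: SS|Ss
S/II-1 un I-1×I-2: Ss
S/II-2 un I-1×I-2: Ss
⇒ S over [I-1,I-2,II-1,II-2]: 2 consistent
V/I-1 un ·: VV|Vv
V/I-2 un ·: VV|Vv
V/II-1 un I-1×I-2: VV|Vv
V/II-2 ? I-1×I-2: VV|Vv|vv
⇒ V over [I-1,I-2,II-1,II-2]: 15 consistent

II-1 ∈ {Ss VV, Ss Vv}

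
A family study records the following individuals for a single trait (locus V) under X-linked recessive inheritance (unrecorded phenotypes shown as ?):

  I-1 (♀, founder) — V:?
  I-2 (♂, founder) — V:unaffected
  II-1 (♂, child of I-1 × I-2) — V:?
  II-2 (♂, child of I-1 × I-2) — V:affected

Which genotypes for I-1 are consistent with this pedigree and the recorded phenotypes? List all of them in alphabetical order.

I-1 ∈ {X^VX^v, X^vX^v}

V/I-1 ? ·: X^VX^v|X^vX^v
V/I-2 un ·: X^VY
V/II-1 ? I-1×I-2: X^VY|X^vY
V/II-2 aff I-1×I-2: X^vY
⇒ V over [I-1,I-2,II-1,II-2]: 3 consistent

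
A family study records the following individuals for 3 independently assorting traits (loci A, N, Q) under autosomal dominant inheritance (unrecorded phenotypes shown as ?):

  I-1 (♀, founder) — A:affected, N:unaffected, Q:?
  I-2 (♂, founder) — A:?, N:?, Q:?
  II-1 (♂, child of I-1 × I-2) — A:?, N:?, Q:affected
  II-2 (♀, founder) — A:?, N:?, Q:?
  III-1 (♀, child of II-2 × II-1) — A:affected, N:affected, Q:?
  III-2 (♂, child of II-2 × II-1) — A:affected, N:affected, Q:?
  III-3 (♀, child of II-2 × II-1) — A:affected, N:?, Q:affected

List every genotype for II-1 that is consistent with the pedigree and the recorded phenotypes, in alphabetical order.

A/I-1 aff ·: Aa|AA
A/I-2 ? ·: aa|Aa|AA
A/II-1 ? I-1×I-2: aa|Aa|AA
A/II-2 ? ·: aa|Aa|AA
A/III-1 aff II-2×II-1: Aa|AA
A/III-2 aff II-2×II-1: Aa|AA
A/III-3 aff II-2×II-1: Aa|AA
⇒ A over [I-1,I-2,II-1,II-2,III-1,III-2,III-3]: 129 consistent
N/I-1 un ·: nn
N/I-2 ? ·: nn|Nn|NN
N/II-1 ? I-1×I-2: nn|Nn
N/II-2 ? ·: nn|Nn|NN
N/III-1 aff II-2×II-1: Nn|NN
N/III-2 aff II-2×II-1: Nn|NN
N/III-3 ? II-2×II-1: nn|Nn|NN
⇒ N over [I-1,I-2,II-1,II-2,III-1,III-2,III-3]: 50 consistent
Q/I-1 ? ·: qq|Qq|QQ
Q/I-2 ? ·: qq|Qq|QQ
Q/II-1 aff I-1×I-2: Qq|QQ
Q/II-2 ? ·: qq|Qq|QQ
Q/III-1 ? II-2×II-1: qq|Qq|QQ
Q/III-2 ? II-2×II-1: qq|Qq|QQ
Q/III-3 aff II-2×II-1: Qq|QQ
⇒ Q over [I-1,I-2,II-1,II-2,III-1,III-2,III-3]: 250 consistent

II-1 ∈ {AA Nn QQ, AA Nn Qq, AA nn QQ, AA nn Qq, Aa Nn QQ, Aa Nn Qq, Aa nn QQ, Aa nn Qq, aa Nn QQ, aa Nn Qq, aa nn QQ, aa nn Qq}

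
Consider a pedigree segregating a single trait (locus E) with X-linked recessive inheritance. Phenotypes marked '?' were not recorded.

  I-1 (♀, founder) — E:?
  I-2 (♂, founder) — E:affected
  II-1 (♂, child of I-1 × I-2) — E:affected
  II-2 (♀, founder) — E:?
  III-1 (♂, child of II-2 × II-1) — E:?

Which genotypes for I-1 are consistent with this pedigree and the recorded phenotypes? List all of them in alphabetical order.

E/I-1 ? ·: X^EX^e|X^eX^e
E/I-2 aff ·: X^eY
E/II-1 aff I-1×I-2: X^eY
E/II-2 ? ·: X^EX^E|X^EX^e|X^eX^e
E/III-1 ? II-2×II-1: X^EY|X^eY
⇒ E over [I-1,I-2,II-1,II-2,III-1]: 8 consistent

I-1 ∈ {X^EX^e, X^eX^e}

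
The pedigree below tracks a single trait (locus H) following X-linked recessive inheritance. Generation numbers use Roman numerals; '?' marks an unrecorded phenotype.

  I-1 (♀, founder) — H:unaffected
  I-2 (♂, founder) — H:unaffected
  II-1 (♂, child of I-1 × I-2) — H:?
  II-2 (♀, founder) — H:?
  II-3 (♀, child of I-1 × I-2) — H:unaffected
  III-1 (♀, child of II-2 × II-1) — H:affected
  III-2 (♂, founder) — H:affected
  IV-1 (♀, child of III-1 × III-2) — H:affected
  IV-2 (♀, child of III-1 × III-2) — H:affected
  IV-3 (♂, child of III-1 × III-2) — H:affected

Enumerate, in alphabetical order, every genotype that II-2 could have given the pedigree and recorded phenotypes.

H/I-1 un ·: X^HX^h
H/I-2 un ·: X^HY
H/II-1 ? I-1×I-2: X^hY
H/II-2 ? ·: X^HX^h|X^hX^h
H/II-3 un I-1×I-2: X^HX^H|X^HX^h
H/III-1 aff II-2×II-1: X^hX^h
H/III-2 aff ·: X^hY
H/IV-1 aff III-1×III-2: X^hX^h
H/IV-2 aff III-1×III-2: X^hX^h
H/IV-3 aff III-1×III-2: X^hY
⇒ H over [I-1,I-2,II-1,II-2,II-3,III-1,III-2,IV-1,IV-2,IV-3]: 4 consistent

II-2 ∈ {X^HX^h, X^hX^h}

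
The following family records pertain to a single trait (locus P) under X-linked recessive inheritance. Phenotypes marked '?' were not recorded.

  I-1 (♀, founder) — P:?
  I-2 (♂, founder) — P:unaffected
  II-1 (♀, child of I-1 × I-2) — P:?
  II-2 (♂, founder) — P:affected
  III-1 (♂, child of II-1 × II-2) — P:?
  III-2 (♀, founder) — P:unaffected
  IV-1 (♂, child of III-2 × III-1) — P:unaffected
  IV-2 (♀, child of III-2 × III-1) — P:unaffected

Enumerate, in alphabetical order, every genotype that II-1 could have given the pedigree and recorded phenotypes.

P/I-1 ? ·: X^PX^P|X^PX^p|X^pX^p
P/I-2 un ·: X^PY
P/II-1 ? I-1×I-2: X^PX^P|X^PX^p
P/II-2 aff ·: X^pY
P/III-1 ? II-1×II-2: X^PY|X^pY
P/III-2 un ·: X^PX^P|X^PX^p
P/IV-1 un III-2×III-1: X^PY
P/IV-2 un III-2×III-1: X^PX^P|X^PX^p
⇒ P over [I-1,I-2,II-1,II-2,III-1,III-2,IV-1,IV-2]: 16 consistent

II-1 ∈ {X^PX^P, X^PX^p}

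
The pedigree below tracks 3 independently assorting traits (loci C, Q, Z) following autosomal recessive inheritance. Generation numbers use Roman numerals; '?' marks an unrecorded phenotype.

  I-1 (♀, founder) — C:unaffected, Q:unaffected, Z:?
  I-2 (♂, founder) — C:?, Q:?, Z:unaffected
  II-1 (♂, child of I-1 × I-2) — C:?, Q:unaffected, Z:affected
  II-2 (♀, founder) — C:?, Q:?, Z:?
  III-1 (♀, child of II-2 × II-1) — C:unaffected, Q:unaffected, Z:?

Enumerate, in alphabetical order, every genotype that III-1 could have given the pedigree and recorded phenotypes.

III-1 ∈ {CC QQ Zz, CC QQ zz, CC Qq Zz, CC Qq zz, Cc QQ Zz, Cc QQ zz, Cc Qq Zz, Cc Qq zz}

C/I-1 un ·: CC|Cc
C/I-2 ? ·: CC|Cc|cc
C/II-1 ? I-1×I-2: CC|Cc|cc
C/II-2 ? ·: CC|Cc|cc
C/III-1 un II-2×II-1: CC|Cc
⇒ C over [I-1,I-2,II-1,II-2,III-1]: 45 consistent
Q/I-1 un ·: QQ|Qq
Q/I-2 ? ·: QQ|Qq|qq
Q/II-1 un I-1×I-2: QQ|Qq
Q/II-2 ? ·: QQ|Qq|qq
Q/III-1 un II-2×II-1: QQ|Qq
⇒ Q over [I-1,I-2,II-1,II-2,III-1]: 41 consistent
Z/I-1 ? ·: Zz|zz
Z/I-2 un ·: Zz
Z/II-1 aff I-1×I-2: zz
Z/II-2 ? ·: ZZ|Zz|zz
Z/III-1 ? II-2×II-1: Zz|zz
⇒ Z over [I-1,I-2,II-1,II-2,III-1]: 8 consistent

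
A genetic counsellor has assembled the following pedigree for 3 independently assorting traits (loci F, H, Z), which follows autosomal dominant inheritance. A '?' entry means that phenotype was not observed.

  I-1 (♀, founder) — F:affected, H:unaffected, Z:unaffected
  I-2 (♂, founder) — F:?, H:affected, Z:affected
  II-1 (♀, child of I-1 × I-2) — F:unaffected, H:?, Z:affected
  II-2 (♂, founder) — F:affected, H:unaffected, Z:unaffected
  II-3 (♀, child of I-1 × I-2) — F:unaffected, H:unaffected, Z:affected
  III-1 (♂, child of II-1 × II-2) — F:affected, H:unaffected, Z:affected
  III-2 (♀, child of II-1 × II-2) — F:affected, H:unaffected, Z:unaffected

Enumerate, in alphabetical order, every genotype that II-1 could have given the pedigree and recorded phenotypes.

F/I-1 aff ·: Ff
F/I-2 ? ·: ff|Ff
F/II-1 un I-1×I-2: ff
F/II-2 aff ·: Ff|FF
F/II-3 un I-1×I-2: ff
F/III-1 aff II-1×II-2: Ff
F/III-2 aff II-1×II-2: Ff
⇒ F over [I-1,I-2,II-1,II-2,II-3,III-1,III-2]: 4 consistent
H/I-1 un ·: hh
H/I-2 aff ·: Hh
H/II-1 ? I-1×I-2: hh|Hh
H/II-2 un ·: hh
H/II-3 un I-1×I-2: hh
H/III-1 un II-1×II-2: hh
H/III-2 un II-1×II-2: hh
⇒ H over [I-1,I-2,II-1,II-2,II-3,III-1,III-2]: 2 consistent
Z/I-1 un ·: zz
Z/I-2 aff ·: Zz|ZZ
Z/II-1 aff I-1×I-2: Zz
Z/II-2 un ·: zz
Z/II-3 aff I-1×I-2: Zz
Z/III-1 aff II-1×II-2: Zz
Z/III-2 un II-1×II-2: zz
⇒ Z over [I-1,I-2,II-1,II-2,II-3,III-1,III-2]: 2 consistent

II-1 ∈ {ff Hh Zz, ff hh Zz}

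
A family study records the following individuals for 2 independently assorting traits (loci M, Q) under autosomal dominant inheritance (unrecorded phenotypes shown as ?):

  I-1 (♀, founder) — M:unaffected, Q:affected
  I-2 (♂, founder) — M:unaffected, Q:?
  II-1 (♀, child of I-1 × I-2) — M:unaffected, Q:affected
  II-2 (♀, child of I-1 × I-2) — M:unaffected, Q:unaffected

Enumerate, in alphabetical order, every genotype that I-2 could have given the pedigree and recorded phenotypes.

I-2 ∈ {mm Qq, mm qq}

M/I-1 un ·: mm
M/I-2 un ·: mm
M/II-1 un I-1×I-2: mm
M/II-2 un I-1×I-2: mm
⇒ M over [I-1,I-2,II-1,II-2]: 1 consistent
Q/I-1 aff ·: Qq
Q/I-2 ? ·: qq|Qq
Q/II-1 aff I-1×I-2: Qq|QQ
Q/II-2 un I-1×I-2: qq
⇒ Q over [I-1,I-2,II-1,II-2]: 3 consistent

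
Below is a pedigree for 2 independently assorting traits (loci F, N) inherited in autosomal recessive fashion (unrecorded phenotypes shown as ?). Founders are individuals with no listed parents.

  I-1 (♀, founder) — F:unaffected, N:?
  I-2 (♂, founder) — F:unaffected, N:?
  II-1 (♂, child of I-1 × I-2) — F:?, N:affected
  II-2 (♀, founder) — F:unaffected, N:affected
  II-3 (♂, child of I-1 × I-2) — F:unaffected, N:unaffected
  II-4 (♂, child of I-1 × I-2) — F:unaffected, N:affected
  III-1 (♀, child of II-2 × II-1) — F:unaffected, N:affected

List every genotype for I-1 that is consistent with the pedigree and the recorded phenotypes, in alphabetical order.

F/I-1 un ·: FF|Ff
F/I-2 un ·: FF|Ff
F/II-1 ? I-1×I-2: FF|Ff|ff
F/II-2 un ·: FF|Ff
F/II-3 un I-1×I-2: FF|Ff
F/II-4 un I-1×I-2: FF|Ff
F/III-1 un II-2×II-1: FF|Ff
⇒ F over [I-1,I-2,II-1,II-2,II-3,II-4,III-1]: 95 consistent
N/I-1 ? ·: Nn|nn
N/I-2 ? ·: Nn|nn
N/II-1 aff I-1×I-2: nn
N/II-2 aff ·: nn
N/II-3 un I-1×I-2: NN|Nn
N/II-4 aff I-1×I-2: nn
N/III-1 aff II-2×II-1: nn
⇒ N over [I-1,I-2,II-1,II-2,II-3,II-4,III-1]: 4 consistent

I-1 ∈ {FF Nn, FF nn, Ff Nn, Ff nn}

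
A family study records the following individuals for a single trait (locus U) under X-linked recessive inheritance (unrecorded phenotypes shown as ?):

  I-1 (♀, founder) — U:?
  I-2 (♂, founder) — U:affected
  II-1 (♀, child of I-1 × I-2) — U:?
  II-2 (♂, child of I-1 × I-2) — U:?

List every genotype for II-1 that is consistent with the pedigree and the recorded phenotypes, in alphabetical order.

U/I-1 ? ·: X^UX^U|X^UX^u|X^uX^u
U/I-2 aff ·: X^uY
U/II-1 ? I-1×I-2: X^UX^u|X^uX^u
U/II-2 ? I-1×I-2: X^UY|X^uY
⇒ U over [I-1,I-2,II-1,II-2]: 6 consistent

II-1 ∈ {X^UX^u, X^uX^u}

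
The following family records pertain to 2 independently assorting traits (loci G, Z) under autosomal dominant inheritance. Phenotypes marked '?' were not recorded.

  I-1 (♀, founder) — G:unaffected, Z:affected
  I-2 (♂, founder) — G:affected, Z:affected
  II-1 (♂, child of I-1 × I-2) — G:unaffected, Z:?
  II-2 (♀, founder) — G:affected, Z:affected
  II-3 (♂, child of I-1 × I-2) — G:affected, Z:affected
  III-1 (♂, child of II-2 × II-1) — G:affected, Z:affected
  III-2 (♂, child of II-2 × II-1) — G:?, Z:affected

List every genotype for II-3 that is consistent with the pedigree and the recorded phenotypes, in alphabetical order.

G/I-1 un ·: gg
G/I-2 aff ·: Gg
G/II-1 un I-1×I-2: gg
G/II-2 aff ·: Gg|GG
G/II-3 aff I-1×I-2: Gg
G/III-1 aff II-2×II-1: Gg
G/III-2 ? II-2×II-1: gg|Gg
⇒ G over [I-1,I-2,II-1,II-2,II-3,III-1,III-2]: 3 consistent
Z/I-1 aff ·: Zz|ZZ
Z/I-2 aff ·: Zz|ZZ
Z/II-1 ? I-1×I-2: zz|Zz|ZZ
Z/II-2 aff ·: Zz|ZZ
Z/II-3 aff I-1×I-2: Zz|ZZ
Z/III-1 aff II-2×II-1: Zz|ZZ
Z/III-2 aff II-2×II-1: Zz|ZZ
⇒ Z over [I-1,I-2,II-1,II-2,II-3,III-1,III-2]: 87 consistent

II-3 ∈ {Gg ZZ, Gg Zz}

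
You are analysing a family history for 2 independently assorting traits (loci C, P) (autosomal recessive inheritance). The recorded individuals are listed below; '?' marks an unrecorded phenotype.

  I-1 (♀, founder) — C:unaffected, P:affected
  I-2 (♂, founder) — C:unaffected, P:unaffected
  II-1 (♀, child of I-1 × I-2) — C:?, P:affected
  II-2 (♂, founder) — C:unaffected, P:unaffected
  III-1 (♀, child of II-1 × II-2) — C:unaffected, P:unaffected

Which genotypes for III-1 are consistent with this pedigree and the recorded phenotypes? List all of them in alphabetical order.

III-1 ∈ {CC Pp, Cc Pp}

C/I-1 un ·: CC|Cc
C/I-2 un ·: CC|Cc
C/II-1 ? I-1×I-2: CC|Cc|cc
C/II-2 un ·: CC|Cc
C/III-1 un II-1×II-2: CC|Cc
⇒ C over [I-1,I-2,II-1,II-2,III-1]: 26 consistent
P/I-1 aff ·: pp
P/I-2 un ·: Pp
P/II-1 aff I-1×I-2: pp
P/II-2 un ·: PP|Pp
P/III-1 un II-1×II-2: Pp
⇒ P over [I-1,I-2,II-1,II-2,III-1]: 2 consistent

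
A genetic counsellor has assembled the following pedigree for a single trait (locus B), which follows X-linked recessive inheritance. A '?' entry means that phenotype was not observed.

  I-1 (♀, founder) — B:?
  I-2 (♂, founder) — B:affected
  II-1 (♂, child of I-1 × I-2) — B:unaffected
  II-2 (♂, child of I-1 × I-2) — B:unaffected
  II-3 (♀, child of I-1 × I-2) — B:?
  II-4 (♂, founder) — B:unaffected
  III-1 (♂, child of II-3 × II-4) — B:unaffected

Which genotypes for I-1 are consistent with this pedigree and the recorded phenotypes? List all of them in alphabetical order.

B/I-1 ? ·: X^BX^B|X^BX^b
B/I-2 aff ·: X^bY
B/II-1 un I-1×I-2: X^BY
B/II-2 un I-1×I-2: X^BY
B/II-3 ? I-1×I-2: X^BX^b
B/II-4 un ·: X^BY
B/III-1 un II-3×II-4: X^BY
⇒ B over [I-1,I-2,II-1,II-2,II-3,II-4,III-1]: 2 consistent

I-1 ∈ {X^BX^B, X^BX^b}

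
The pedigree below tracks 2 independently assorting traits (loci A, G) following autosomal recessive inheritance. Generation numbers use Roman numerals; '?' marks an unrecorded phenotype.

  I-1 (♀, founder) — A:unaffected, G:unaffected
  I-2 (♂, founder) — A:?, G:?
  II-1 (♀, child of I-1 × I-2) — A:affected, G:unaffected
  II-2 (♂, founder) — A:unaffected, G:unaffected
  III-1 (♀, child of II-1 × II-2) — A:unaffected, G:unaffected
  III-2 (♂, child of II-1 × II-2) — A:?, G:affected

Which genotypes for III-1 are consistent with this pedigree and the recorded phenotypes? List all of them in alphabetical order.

III-1 ∈ {Aa GG, Aa Gg}

A/I-1 un ·: Aa
A/I-2 ? ·: Aa|aa
A/II-1 aff I-1×I-2: aa
A/II-2 un ·: AA|Aa
A/III-1 un II-1×II-2: Aa
A/III-2 ? II-1×II-2: Aa|aa
⇒ A over [I-1,I-2,II-1,II-2,III-1,III-2]: 6 consistent
G/I-1 un ·: GG|Gg
G/I-2 ? ·: GG|Gg|gg
G/II-1 un I-1×I-2: Gg
G/II-2 un ·: Gg
G/III-1 un II-1×II-2: GG|Gg
G/III-2 aff II-1×II-2: gg
⇒ G over [I-1,I-2,II-1,II-2,III-1,III-2]: 10 consistent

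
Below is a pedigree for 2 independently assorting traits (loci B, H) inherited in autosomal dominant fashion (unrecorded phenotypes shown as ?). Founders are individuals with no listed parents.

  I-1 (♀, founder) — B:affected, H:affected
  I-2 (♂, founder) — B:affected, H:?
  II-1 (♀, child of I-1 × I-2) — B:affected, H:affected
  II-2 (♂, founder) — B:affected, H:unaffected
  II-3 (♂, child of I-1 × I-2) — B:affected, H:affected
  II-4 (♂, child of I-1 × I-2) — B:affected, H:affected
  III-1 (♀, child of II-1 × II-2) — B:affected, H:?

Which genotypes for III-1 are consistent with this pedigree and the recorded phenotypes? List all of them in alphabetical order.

B/I-1 aff ·: Bb|BB
B/I-2 aff ·: Bb|BB
B/II-1 aff I-1×I-2: Bb|BB
B/II-2 aff ·: Bb|BB
B/II-3 aff I-1×I-2: Bb|BB
B/II-4 aff I-1×I-2: Bb|BB
B/III-1 aff II-1×II-2: Bb|BB
⇒ B over [I-1,I-2,II-1,II-2,II-3,II-4,III-1]: 87 consistent
H/I-1 aff ·: Hh|HH
H/I-2 ? ·: hh|Hh|HH
H/II-1 aff I-1×I-2: Hh|HH
H/II-2 un ·: hh
H/II-3 aff I-1×I-2: Hh|HH
H/II-4 aff I-1×I-2: Hh|HH
H/III-1 ? II-1×II-2: hh|Hh
⇒ H over [I-1,I-2,II-1,II-2,II-3,II-4,III-1]: 41 consistent

III-1 ∈ {BB Hh, BB hh, Bb Hh, Bb hh}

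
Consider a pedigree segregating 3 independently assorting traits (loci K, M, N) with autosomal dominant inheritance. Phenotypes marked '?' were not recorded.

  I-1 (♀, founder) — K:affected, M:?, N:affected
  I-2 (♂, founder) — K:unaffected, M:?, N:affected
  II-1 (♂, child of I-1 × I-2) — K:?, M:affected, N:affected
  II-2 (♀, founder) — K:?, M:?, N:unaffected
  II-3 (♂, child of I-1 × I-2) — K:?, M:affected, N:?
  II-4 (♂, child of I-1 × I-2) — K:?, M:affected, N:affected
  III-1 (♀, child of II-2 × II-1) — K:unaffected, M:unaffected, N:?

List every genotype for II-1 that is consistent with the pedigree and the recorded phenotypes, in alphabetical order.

II-1 ∈ {Kk Mm NN, Kk Mm Nn, kk Mm NN, kk Mm Nn}

K/I-1 aff ·: Kk|KK
K/I-2 un ·: kk
K/II-1 ? I-1×I-2: kk|Kk
K/II-2 ? ·: kk|Kk
K/II-3 ? I-1×I-2: kk|Kk
K/II-4 ? I-1×I-2: kk|Kk
K/III-1 un II-2×II-1: kk
⇒ K over [I-1,I-2,II-1,II-2,II-3,II-4,III-1]: 18 consistent
M/I-1 ? ·: mm|Mm|MM
M/I-2 ? ·: mm|Mm|MM
M/II-1 aff I-1×I-2: Mm
M/II-2 ? ·: mm|Mm
M/II-3 aff I-1×I-2: Mm|MM
M/II-4 aff I-1×I-2: Mm|MM
M/III-1 un II-2×II-1: mm
⇒ M over [I-1,I-2,II-1,II-2,II-3,II-4,III-1]: 32 consistent
N/I-1 aff ·: Nn|NN
N/I-2 aff ·: Nn|NN
N/II-1 aff I-1×I-2: Nn|NN
N/II-2 un ·: nn
N/II-3 ? I-1×I-2: nn|Nn|NN
N/II-4 aff I-1×I-2: Nn|NN
N/III-1 ? II-2×II-1: nn|Nn
⇒ N over [I-1,I-2,II-1,II-2,II-3,II-4,III-1]: 43 consistent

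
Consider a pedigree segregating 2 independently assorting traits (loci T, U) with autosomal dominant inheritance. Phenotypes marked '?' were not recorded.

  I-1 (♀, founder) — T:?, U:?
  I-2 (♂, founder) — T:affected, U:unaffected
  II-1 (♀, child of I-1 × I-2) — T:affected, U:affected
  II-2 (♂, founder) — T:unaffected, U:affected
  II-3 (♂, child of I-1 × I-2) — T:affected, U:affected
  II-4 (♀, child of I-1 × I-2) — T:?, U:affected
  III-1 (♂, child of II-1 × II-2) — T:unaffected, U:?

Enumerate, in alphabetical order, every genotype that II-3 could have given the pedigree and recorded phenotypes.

II-3 ∈ {TT Uu, Tt Uu}

T/I-1 ? ·: tt|Tt|TT
T/I-2 aff ·: Tt|TT
T/II-1 aff I-1×I-2: Tt
T/II-2 un ·: tt
T/II-3 aff I-1×I-2: Tt|TT
T/II-4 ? I-1×I-2: tt|Tt|TT
T/III-1 un II-1×II-2: tt
⇒ T over [I-1,I-2,II-1,II-2,II-3,II-4,III-1]: 17 consistent
U/I-1 ? ·: Uu|UU
U/I-2 un ·: uu
U/II-1 aff I-1×I-2: Uu
U/II-2 aff ·: Uu|UU
U/II-3 aff I-1×I-2: Uu
U/II-4 aff I-1×I-2: Uu
U/III-1 ? II-1×II-2: uu|Uu|UU
⇒ U over [I-1,I-2,II-1,II-2,II-3,II-4,III-1]: 10 consistent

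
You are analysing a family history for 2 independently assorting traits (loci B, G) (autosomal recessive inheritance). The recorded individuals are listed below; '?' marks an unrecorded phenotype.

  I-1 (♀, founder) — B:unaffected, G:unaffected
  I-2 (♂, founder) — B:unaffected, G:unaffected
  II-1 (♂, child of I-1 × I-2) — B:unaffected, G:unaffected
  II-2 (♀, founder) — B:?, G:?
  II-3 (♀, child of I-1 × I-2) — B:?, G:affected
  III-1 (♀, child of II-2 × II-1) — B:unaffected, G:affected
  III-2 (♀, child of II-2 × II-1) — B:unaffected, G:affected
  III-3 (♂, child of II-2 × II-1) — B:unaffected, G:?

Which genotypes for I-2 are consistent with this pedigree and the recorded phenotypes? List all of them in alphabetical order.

I-2 ∈ {BB Gg, Bb Gg}

B/I-1 un ·: BB|Bb
B/I-2 un ·: BB|Bb
B/II-1 un I-1×I-2: BB|Bb
B/II-2 ? ·: BB|Bb|bb
B/II-3 ? I-1×I-2: BB|Bb|bb
B/III-1 un II-2×II-1: BB|Bb
B/III-2 un II-2×II-1: BB|Bb
B/III-3 un II-2×II-1: BB|Bb
⇒ B over [I-1,I-2,II-1,II-2,II-3,III-1,III-2,III-3]: 199 consistent
G/I-1 un ·: Gg
G/I-2 un ·: Gg
G/II-1 un I-1×I-2: Gg
G/II-2 ? ·: Gg|gg
G/II-3 aff I-1×I-2: gg
G/III-1 aff II-2×II-1: gg
G/III-2 aff II-2×II-1: gg
G/III-3 ? II-2×II-1: GG|Gg|gg
⇒ G over [I-1,I-2,II-1,II-2,II-3,III-1,III-2,III-3]: 5 consistent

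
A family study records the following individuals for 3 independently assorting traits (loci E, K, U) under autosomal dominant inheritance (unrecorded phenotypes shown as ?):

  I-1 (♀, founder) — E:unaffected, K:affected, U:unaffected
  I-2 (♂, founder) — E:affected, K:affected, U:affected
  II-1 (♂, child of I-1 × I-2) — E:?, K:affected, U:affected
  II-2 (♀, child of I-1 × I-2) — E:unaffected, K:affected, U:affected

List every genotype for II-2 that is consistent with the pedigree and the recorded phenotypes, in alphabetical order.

II-2 ∈ {ee KK Uu, ee Kk Uu}

E/I-1 un ·: ee
E/I-2 aff ·: Ee
E/II-1 ? I-1×I-2: ee|Ee
E/II-2 un I-1×I-2: ee
⇒ E over [I-1,I-2,II-1,II-2]: 2 consistent
K/I-1 aff ·: Kk|KK
K/I-2 aff ·: Kk|KK
K/II-1 aff I-1×I-2: Kk|KK
K/II-2 aff I-1×I-2: Kk|KK
⇒ K over [I-1,I-2,II-1,II-2]: 13 consistent
U/I-1 un ·: uu
U/I-2 aff ·: Uu|UU
U/II-1 aff I-1×I-2: Uu
U/II-2 aff I-1×I-2: Uu
⇒ U over [I-1,I-2,II-1,II-2]: 2 consistent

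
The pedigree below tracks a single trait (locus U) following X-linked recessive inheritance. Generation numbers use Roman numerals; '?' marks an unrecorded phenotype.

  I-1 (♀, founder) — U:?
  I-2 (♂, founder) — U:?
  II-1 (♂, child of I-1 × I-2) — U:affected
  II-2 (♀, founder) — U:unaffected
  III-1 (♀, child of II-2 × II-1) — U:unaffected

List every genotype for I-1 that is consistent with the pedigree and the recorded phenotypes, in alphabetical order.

U/I-1 ? ·: X^UX^u|X^uX^u
U/I-2 ? ·: X^UY|X^uY
U/II-1 aff I-1×I-2: X^uY
U/II-2 un ·: X^UX^U|X^UX^u
U/III-1 un II-2×II-1: X^UX^u
⇒ U over [I-1,I-2,II-1,II-2,III-1]: 8 consistent

I-1 ∈ {X^UX^u, X^uX^u}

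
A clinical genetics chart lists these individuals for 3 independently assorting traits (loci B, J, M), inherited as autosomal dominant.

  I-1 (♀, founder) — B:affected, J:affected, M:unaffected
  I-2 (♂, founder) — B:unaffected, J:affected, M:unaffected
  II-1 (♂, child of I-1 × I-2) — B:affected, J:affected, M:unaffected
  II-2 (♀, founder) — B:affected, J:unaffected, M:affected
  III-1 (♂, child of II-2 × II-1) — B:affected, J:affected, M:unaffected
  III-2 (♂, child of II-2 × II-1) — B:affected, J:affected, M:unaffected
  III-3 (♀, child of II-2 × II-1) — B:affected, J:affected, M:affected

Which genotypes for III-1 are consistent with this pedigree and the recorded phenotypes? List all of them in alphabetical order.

B/I-1 aff ·: Bb|BB
B/I-2 un ·: bb
B/II-1 aff I-1×I-2: Bb
B/II-2 aff ·: Bb|BB
B/III-1 aff II-2×II-1: Bb|BB
B/III-2 aff II-2×II-1: Bb|BB
B/III-3 aff II-2×II-1: Bb|BB
⇒ B over [I-1,I-2,II-1,II-2,III-1,III-2,III-3]: 32 consistent
J/I-1 aff ·: Jj|JJ
J/I-2 aff ·: Jj|JJ
J/II-1 aff I-1×I-2: Jj|JJ
J/II-2 un ·: jj
J/III-1 aff II-2×II-1: Jj
J/III-2 aff II-2×II-1: Jj
J/III-3 aff II-2×II-1: Jj
⇒ J over [I-1,I-2,II-1,II-2,III-1,III-2,III-3]: 7 consistent
M/I-1 un ·: mm
M/I-2 un ·: mm
M/II-1 un I-1×I-2: mm
M/II-2 aff ·: Mm
M/III-1 un II-2×II-1: mm
M/III-2 un II-2×II-1: mm
M/III-3 aff II-2×II-1: Mm
⇒ M over [I-1,I-2,II-1,II-2,III-1,III-2,III-3]: 1 consistent

III-1 ∈ {BB Jj mm, Bb Jj mm}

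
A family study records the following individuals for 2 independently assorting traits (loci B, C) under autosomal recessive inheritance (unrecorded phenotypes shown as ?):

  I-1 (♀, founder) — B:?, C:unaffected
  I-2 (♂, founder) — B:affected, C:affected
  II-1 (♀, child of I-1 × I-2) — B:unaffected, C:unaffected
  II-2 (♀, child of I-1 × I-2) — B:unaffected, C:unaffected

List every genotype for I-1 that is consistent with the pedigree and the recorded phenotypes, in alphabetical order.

B/I-1 ? ·: BB|Bb
B/I-2 aff ·: bb
B/II-1 un I-1×I-2: Bb
B/II-2 un I-1×I-2: Bb
⇒ B over [I-1,I-2,II-1,II-2]: 2 consistent
C/I-1 un ·: CC|Cc
C/I-2 aff ·: cc
C/II-1 un I-1×I-2: Cc
C/II-2 un I-1×I-2: Cc
⇒ C over [I-1,I-2,II-1,II-2]: 2 consistent

I-1 ∈ {BB CC, BB Cc, Bb CC, Bb Cc}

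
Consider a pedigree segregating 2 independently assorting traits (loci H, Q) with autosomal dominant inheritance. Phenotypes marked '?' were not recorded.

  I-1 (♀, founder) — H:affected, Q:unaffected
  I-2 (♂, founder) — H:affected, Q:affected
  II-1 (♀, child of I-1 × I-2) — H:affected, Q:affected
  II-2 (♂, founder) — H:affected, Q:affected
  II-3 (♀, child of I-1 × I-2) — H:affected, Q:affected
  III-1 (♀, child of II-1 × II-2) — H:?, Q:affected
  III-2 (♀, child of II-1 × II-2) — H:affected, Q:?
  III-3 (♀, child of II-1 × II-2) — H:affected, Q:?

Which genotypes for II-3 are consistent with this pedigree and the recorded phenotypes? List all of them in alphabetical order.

II-3 ∈ {HH Qq, Hh Qq}

H/I-1 aff ·: Hh|HH
H/I-2 aff ·: Hh|HH
H/II-1 aff I-1×I-2: Hh|HH
H/II-2 aff ·: Hh|HH
H/II-3 aff I-1×I-2: Hh|HH
H/III-1 ? II-1×II-2: hh|Hh|HH
H/III-2 aff II-1×II-2: Hh|HH
H/III-3 aff II-1×II-2: Hh|HH
⇒ H over [I-1,I-2,II-1,II-2,II-3,III-1,III-2,III-3]: 183 consistent
Q/I-1 un ·: qq
Q/I-2 aff ·: Qq|QQ
Q/II-1 aff I-1×I-2: Qq
Q/II-2 aff ·: Qq|QQ
Q/II-3 aff I-1×I-2: Qq
Q/III-1 aff II-1×II-2: Qq|QQ
Q/III-2 ? II-1×II-2: qq|Qq|QQ
Q/III-3 ? II-1×II-2: qq|Qq|QQ
⇒ Q over [I-1,I-2,II-1,II-2,II-3,III-1,III-2,III-3]: 52 consistent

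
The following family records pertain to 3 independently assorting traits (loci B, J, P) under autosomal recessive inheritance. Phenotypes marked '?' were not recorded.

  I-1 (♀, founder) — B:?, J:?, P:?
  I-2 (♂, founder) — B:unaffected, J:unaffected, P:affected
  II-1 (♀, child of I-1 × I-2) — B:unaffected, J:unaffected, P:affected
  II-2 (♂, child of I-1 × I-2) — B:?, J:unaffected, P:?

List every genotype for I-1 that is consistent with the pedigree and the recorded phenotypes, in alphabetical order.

B/I-1 ? ·: BB|Bb|bb
B/I-2 un ·: BB|Bb
B/II-1 un I-1×I-2: BB|Bb
B/II-2 ? I-1×I-2: BB|Bb|bb
⇒ B over [I-1,I-2,II-1,II-2]: 18 consistent
J/I-1 ? ·: JJ|Jj|jj
J/I-2 un ·: JJ|Jj
J/II-1 un I-1×I-2: JJ|Jj
J/II-2 un I-1×I-2: JJ|Jj
⇒ J over [I-1,I-2,II-1,II-2]: 15 consistent
P/I-1 ? ·: Pp|pp
P/I-2 aff ·: pp
P/II-1 aff I-1×I-2: pp
P/II-2 ? I-1×I-2: Pp|pp
⇒ P over [I-1,I-2,II-1,II-2]: 3 consistent

I-1 ∈ {BB JJ Pp, BB JJ pp, BB Jj Pp, BB Jj pp, BB jj Pp, BB jj pp, Bb JJ Pp, Bb JJ pp, Bb Jj Pp, Bb Jj pp, Bb jj Pp, Bb jj pp, bb JJ Pp, bb JJ pp, bb Jj Pp, bb Jj pp, bb jj Pp, bb jj pp}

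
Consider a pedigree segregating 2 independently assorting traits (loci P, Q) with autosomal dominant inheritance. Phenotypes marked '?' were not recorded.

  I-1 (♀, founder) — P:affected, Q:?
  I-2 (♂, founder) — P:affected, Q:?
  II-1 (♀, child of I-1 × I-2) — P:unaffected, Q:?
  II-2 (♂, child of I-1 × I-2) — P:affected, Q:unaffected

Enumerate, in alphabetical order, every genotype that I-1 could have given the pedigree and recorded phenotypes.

I-1 ∈ {Pp Qq, Pp qq}

P/I-1 aff ·: Pp
P/I-2 aff ·: Pp
P/II-1 un I-1×I-2: pp
P/II-2 aff I-1×I-2: Pp|PP
⇒ P over [I-1,I-2,II-1,II-2]: 2 consistent
Q/I-1 ? ·: qq|Qq
Q/I-2 ? ·: qq|Qq
Q/II-1 ? I-1×I-2: qq|Qq|QQ
Q/II-2 un I-1×I-2: qq
⇒ Q over [I-1,I-2,II-1,II-2]: 8 consistent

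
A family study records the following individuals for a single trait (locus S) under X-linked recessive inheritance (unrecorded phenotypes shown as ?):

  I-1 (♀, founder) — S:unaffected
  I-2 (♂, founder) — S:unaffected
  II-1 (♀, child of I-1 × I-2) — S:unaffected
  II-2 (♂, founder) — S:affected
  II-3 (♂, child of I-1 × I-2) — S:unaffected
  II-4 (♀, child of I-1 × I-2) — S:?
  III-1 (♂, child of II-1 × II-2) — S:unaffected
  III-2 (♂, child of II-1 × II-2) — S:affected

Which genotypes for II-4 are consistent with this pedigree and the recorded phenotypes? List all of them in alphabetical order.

S/I-1 un ·: X^SX^s
S/I-2 un ·: X^SY
S/II-1 un I-1×I-2: X^SX^s
S/II-2 aff ·: X^sY
S/II-3 un I-1×I-2: X^SY
S/II-4 ? I-1×I-2: X^SX^S|X^SX^s
S/III-1 un II-1×II-2: X^SY
S/III-2 aff II-1×II-2: X^sY
⇒ S over [I-1,I-2,II-1,II-2,II-3,II-4,III-1,III-2]: 2 consistent

II-4 ∈ {X^SX^S, X^SX^s}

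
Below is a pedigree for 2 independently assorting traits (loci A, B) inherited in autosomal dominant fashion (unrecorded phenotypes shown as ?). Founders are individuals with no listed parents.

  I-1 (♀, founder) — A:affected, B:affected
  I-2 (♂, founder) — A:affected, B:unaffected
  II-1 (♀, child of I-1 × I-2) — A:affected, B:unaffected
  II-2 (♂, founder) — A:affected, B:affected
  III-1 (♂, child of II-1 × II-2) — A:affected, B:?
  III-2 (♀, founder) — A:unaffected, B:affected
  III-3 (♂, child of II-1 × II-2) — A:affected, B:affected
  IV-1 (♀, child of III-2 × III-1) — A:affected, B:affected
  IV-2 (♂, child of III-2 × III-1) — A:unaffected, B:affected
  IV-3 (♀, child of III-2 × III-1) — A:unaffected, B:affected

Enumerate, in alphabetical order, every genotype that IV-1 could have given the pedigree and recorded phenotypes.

A/I-1 aff ·: Aa|AA
A/I-2 aff ·: Aa|AA
A/II-1 aff I-1×I-2: Aa|AA
A/II-2 aff ·: Aa|AA
A/III-1 aff II-1×II-2: Aa
A/III-2 un ·: aa
A/III-3 aff II-1×II-2: Aa|AA
A/IV-1 aff III-2×III-1: Aa
A/IV-2 un III-2×III-1: aa
A/IV-3 un III-2×III-1: aa
⇒ A over [I-1,I-2,II-1,II-2,III-1,III-2,III-3,IV-1,IV-2,IV-3]: 20 consistent
B/I-1 aff ·: Bb
B/I-2 un ·: bb
B/II-1 un I-1×I-2: bb
B/II-2 aff ·: Bb|BB
B/III-1 ? II-1×II-2: bb|Bb
B/III-2 aff ·: Bb|BB
B/III-3 aff II-1×II-2: Bb
B/IV-1 aff III-2×III-1: Bb|BB
B/IV-2 aff III-2×III-1: Bb|BB
B/IV-3 aff III-2×III-1: Bb|BB
⇒ B over [I-1,I-2,II-1,II-2,III-1,III-2,III-3,IV-1,IV-2,IV-3]: 34 consistent

IV-1 ∈ {Aa BB, Aa Bb}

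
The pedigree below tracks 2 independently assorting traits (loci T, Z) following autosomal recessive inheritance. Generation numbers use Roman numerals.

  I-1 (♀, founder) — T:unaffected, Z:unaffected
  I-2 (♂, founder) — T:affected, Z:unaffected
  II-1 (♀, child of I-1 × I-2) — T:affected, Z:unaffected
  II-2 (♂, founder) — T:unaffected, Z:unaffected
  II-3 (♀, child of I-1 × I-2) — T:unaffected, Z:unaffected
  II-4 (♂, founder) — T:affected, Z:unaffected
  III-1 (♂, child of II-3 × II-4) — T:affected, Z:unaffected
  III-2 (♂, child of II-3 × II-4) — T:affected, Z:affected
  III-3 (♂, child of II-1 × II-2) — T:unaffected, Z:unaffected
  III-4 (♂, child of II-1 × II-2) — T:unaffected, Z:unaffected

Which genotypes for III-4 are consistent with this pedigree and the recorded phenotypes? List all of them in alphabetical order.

III-4 ∈ {Tt ZZ, Tt Zz}

T/I-1 un ·: Tt
T/I-2 aff ·: tt
T/II-1 aff I-1×I-2: tt
T/II-2 un ·: TT|Tt
T/II-3 un I-1×I-2: Tt
T/II-4 aff ·: tt
T/III-1 aff II-3×II-4: tt
T/III-2 aff II-3×II-4: tt
T/III-3 un II-1×II-2: Tt
T/III-4 un II-1×II-2: Tt
⇒ T over [I-1,I-2,II-1,II-2,II-3,II-4,III-1,III-2,III-3,III-4]: 2 consistent
Z/I-1 un ·: ZZ|Zz
Z/I-2 un ·: ZZ|Zz
Z/II-1 un I-1×I-2: ZZ|Zz
Z/II-2 un ·: ZZ|Zz
Z/II-3 un I-1×I-2: Zz
Z/II-4 un ·: Zz
Z/III-1 un II-3×II-4: ZZ|Zz
Z/III-2 aff II-3×II-4: zz
Z/III-3 un II-1×II-2: ZZ|Zz
Z/III-4 un II-1×II-2: ZZ|Zz
⇒ Z over [I-1,I-2,II-1,II-2,II-3,II-4,III-1,III-2,III-3,III-4]: 78 consistent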